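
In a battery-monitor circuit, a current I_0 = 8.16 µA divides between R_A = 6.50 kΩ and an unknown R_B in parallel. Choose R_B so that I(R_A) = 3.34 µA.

The fraction through R_A equals R_B/(R_A+R_B).
With f = 0.4093, R_B = R_A · f/(1−f) = 6.50 × 0.6929 = 4.504 kΩ.

R_B ≈ 4.50 kΩ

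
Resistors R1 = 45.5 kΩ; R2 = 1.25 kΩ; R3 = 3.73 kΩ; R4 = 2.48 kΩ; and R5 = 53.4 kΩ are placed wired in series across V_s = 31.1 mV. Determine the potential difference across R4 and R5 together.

V ≈ 16.3 mV

Total series resistance ΣR = 45.5 + 1.25 + 3.73 + 2.48 + 53.4 = 106.4 kΩ.
R_{R4..R5} = 2.48 + 53.4 = 55.88 kΩ.
By the voltage-divider rule, V = 31.1 × 55.88/106.4 = 16.34 mV.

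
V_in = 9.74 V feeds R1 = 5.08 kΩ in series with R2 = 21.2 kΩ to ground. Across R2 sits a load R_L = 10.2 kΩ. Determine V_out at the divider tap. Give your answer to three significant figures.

V_out ≈ 5.61 V

First combine the lower leg with the load: R2 ‖ R_L = 6.887 kΩ.
Voltage divider with the loaded lower leg: V_out = 9.74 × 6.887/(5.08 + 6.887) = 9.74 × 0.5755 = 5.605 V.
(Unloaded it would be 7.86 V; the load pulls it down.)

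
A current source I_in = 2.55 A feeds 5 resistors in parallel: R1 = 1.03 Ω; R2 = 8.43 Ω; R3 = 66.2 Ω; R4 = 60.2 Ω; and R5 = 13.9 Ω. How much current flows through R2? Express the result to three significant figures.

Total conductance ΣG = 1/1.03 + 1/8.43 + 1/66.2 + 1/60.2 + 1/13.9 = 1.193 (units of 1/Ω).
Current divider: I(R2) = I_in · G_k/ΣG = 2.55 × (0.1186/1.193) = 2.55 × 0.09942 = 0.2535 A.

I ≈ 0.254 A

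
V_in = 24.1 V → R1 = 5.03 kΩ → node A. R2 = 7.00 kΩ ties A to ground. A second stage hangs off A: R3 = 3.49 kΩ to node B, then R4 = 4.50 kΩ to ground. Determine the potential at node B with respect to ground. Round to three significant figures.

The second stage (R3 + R4 = 7.990 kΩ) loads node A in parallel with R2.
Effective lower resistance at A: R2 ‖ 7.990 = 3.731 kΩ.
V_A = 24.1 × 3.731/(5.03 + 3.731) = 10.26 V.
V_B = V_A × 0.5632 = 5.780 V.

V_B ≈ 5.78 V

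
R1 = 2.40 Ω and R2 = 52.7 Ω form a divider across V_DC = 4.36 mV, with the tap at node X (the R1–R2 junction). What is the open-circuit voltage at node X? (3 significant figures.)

Open-circuit (no load on X): V_th = V_DC · R2/(R1 + R2) = 4.36 × 52.7/(2.400 + 52.7) = 4.170 mV.

V_th ≈ 4.17 mV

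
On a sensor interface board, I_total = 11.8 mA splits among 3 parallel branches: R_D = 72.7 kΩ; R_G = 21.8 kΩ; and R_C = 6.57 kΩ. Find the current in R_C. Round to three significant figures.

ΣG = 1/72.7 + 1/21.8 + 1/6.57 = 0.2118.
By the current-divider rule, I = I_total · G_k/ΣG = 11.8 × 0.7185 = 8.479 mA.

I ≈ 8.48 mA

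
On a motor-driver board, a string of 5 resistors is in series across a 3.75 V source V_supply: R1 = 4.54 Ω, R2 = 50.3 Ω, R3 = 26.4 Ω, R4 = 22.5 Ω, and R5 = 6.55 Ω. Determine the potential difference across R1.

V ≈ 0.154 V

Total series resistance ΣR = 4.54 + 50.3 + 26.4 + 22.5 + 6.55 = 110.3 Ω.
By the voltage-divider rule, V = 3.75 × 4.540/110.3 = 0.1544 V.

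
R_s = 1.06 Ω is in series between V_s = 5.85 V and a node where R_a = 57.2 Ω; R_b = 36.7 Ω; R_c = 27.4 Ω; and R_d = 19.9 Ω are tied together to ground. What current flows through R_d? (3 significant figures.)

Combine the parallel branches: R_p = (1/57.2 + 1/36.7 + 1/27.4 + 1/19.9)⁻¹ = 7.606 Ω.
Node voltage V_A = V_s · R_p/(R_s + R_p) = 5.85 × 0.8777 = 5.134 V.
I(R_d) = V_A / R_d = 5.134/19.9 = 0.2580 A.
(Equivalently: I_total = 0.6751 A, then current-divider fraction G_k/ΣG = 0.3822.)

I ≈ 0.258 A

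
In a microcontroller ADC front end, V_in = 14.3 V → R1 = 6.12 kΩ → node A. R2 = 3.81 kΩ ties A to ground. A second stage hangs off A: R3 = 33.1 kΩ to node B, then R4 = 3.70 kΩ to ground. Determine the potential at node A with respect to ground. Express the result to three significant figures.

V_A ≈ 5.16 V

Looking into the second stage from A: R3 + R4 = 36.80 kΩ appears in parallel with R2.
Effective lower resistance at A: R2 ‖ 36.80 = 3.453 kΩ.
First divider: V_A = V_in · 3.453/(6.12 + 3.453) = 5.158 V.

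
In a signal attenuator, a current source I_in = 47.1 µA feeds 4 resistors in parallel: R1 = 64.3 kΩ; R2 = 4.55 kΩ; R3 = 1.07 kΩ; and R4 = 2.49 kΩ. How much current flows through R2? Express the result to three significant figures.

Conductances: ΣG = 1/64.3 + 1/4.55 + 1/1.07 + 1/2.49 = 1.572 (1/kΩ).
R2 takes the fraction G_k/ΣG = 0.2198/1.572 = 0.1399, so I = 47.1 × 0.1399 = 6.587 µA.

I ≈ 6.59 µA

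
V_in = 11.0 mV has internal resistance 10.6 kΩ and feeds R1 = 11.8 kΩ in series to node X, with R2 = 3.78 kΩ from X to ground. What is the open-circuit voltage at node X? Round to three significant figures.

R1' = 10.6 + 11.8 = 22.40 kΩ (source resistance + R1).
With X open, the divider is unloaded: V_th = 11.0 × 3.78/26.18 = 1.588 mV.

V_th ≈ 1.59 mV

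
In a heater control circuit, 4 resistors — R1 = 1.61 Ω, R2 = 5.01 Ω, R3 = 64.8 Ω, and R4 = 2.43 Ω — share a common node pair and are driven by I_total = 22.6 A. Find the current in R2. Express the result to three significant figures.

I ≈ 3.62 A

Total conductance ΣG = 1/1.61 + 1/5.01 + 1/64.8 + 1/2.43 = 1.248 (units of 1/Ω).
By the current-divider rule, I = I_total · G_k/ΣG = 22.6 × 0.1600 = 3.616 A.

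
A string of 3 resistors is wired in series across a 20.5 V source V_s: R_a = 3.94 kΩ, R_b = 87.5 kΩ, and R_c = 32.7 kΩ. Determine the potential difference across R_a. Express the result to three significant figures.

V ≈ 0.651 V

Series total: ΣR = 3.94 + 87.5 + 32.7 = 124.1 kΩ.
By the voltage-divider rule, V = 20.5 × 3.940/124.1 = 0.6506 V.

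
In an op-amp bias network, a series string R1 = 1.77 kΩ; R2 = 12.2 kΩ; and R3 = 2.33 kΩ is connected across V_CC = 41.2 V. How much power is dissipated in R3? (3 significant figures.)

The common current is I = 41.2/16.30 = 2.528 mA.
V(R3) = I·R = 5.889 V; P = V·I = 5.889 × 2.528 = 14.89 mW.

P ≈ 14.9 mW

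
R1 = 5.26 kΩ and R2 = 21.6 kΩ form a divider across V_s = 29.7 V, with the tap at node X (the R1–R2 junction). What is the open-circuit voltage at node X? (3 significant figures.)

V_th ≈ 23.9 V

Open-circuit (no load on X): V_th = V_s · R2/(R1 + R2) = 29.7 × 21.6/(5.260 + 21.6) = 23.88 V.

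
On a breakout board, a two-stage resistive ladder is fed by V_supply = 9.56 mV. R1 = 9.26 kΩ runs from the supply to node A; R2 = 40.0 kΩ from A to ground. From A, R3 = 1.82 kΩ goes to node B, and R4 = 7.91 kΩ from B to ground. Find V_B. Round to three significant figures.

V_B ≈ 3.56 mV

The second stage (R3 + R4 = 9.730 kΩ) loads node A in parallel with R2.
R2 ‖ (R3+R4) = 7.826 kΩ.
V_A = 9.56 × 7.826/(9.26 + 7.826) = 4.379 mV.
V_B = V_A × 0.8129 = 3.560 mV.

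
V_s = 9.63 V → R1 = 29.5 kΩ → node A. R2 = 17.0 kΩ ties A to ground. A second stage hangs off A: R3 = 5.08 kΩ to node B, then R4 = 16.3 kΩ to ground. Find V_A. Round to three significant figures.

The second stage (R3 + R4 = 21.38 kΩ) loads node A in parallel with R2.
Effective lower resistance at A: R2 ‖ 21.38 = 9.470 kΩ.
V_A = 9.63 × 9.470/(29.5 + 9.470) = 2.340 V.

V_A ≈ 2.34 V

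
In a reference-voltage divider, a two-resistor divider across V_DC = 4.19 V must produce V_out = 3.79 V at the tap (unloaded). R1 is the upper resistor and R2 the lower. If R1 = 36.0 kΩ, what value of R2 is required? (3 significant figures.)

Required fraction k = V_out/V_DC = 0.9045.
Rearranging, R2 = R1·k/(1−k) = 36.0 × 9.475 = 341.1 kΩ.

R2 ≈ 341 kΩ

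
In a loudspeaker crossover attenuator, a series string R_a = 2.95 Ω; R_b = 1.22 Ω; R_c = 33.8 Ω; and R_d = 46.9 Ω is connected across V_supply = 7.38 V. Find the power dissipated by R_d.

Series current I = V_supply/ΣR = 7.38/84.87 = 0.08696 A.
V(R_d) = I·R = 4.078 V; P = V·I = 4.078 × 0.08696 = 0.3546 W.

P ≈ 0.355 W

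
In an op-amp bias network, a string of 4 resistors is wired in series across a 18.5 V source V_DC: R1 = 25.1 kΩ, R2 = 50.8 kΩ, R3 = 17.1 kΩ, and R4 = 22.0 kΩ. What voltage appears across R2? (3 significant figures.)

Total series resistance ΣR = 25.1 + 50.8 + 17.1 + 22.0 = 115.0 kΩ.
V = V_DC · R/ΣR = 18.5 × 0.4417 = 8.172 V.

V ≈ 8.17 V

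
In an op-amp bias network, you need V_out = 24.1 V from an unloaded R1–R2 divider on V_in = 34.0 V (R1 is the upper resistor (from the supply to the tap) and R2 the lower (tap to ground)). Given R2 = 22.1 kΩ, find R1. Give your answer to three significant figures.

R1 ≈ 9.08 kΩ

V_out/V_in = R2/(R1+R2) = 0.7088.
R1 = R2·(1/k − 1) = 22.1 × 0.4108 = 9.078 kΩ.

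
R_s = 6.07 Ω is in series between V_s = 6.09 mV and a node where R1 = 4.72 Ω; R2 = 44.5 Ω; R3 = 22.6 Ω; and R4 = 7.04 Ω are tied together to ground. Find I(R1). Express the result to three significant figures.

I ≈ 0.363 mA

Parallel bank: R_p = 1/(1/4.72 + 1/44.5 + 1/22.6 + 1/7.04) = 2.377 Ω.
Node voltage V_A = V_s · R_p/(R_s + R_p) = 6.09 × 0.2814 = 1.714 mV.
I(R1) = V_A / R1 = 1.714/4.72 = 0.3631 mA.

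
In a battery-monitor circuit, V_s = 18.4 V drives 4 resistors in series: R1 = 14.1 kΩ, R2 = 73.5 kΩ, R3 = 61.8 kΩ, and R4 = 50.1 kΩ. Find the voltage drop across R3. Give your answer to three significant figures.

Series total: ΣR = 14.1 + 73.5 + 61.8 + 50.1 = 199.5 kΩ.
V = V_s · R/ΣR = 18.4 × 0.3098 = 5.700 V.

V ≈ 5.70 V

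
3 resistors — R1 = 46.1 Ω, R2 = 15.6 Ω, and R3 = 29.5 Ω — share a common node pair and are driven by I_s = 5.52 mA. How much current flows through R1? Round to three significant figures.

I ≈ 1.00 mA

Conductances: ΣG = 1/46.1 + 1/15.6 + 1/29.5 = 0.1197 (1/Ω).
Current divider: I(R1) = I_s · G_k/ΣG = 5.52 × (0.02169/0.1197) = 5.52 × 0.1812 = 1.000 mA.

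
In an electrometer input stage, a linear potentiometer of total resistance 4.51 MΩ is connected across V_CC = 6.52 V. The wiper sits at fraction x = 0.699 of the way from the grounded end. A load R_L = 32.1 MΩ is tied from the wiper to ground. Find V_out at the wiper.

Split the track: R_lower = x·R_p = 3.152 MΩ, R_upper = (1−x)·R_p = 1.358 MΩ.
Lower segment in parallel with the load: 3.152 ‖ 32.1 = 2.871 MΩ.
Loaded-divider output: V_out = 6.52 × 0.6789 = 4.427 V.

V_out ≈ 4.43 V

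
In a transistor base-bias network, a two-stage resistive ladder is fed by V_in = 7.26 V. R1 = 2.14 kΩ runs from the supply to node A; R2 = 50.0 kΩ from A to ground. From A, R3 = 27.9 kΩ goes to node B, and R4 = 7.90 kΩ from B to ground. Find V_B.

The second stage (R3 + R4 = 35.80 kΩ) loads node A in parallel with R2.
Effective lower resistance at A: R2 ‖ 35.80 = 20.86 kΩ.
V_A = 7.26 × 20.86/(2.14 + 20.86) = 6.585 V.
V_B = V_A × 0.2207 = 1.453 V.

V_B ≈ 1.45 V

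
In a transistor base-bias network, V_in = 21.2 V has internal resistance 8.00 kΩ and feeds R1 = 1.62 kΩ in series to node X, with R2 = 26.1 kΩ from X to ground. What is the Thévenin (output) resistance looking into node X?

R_th ≈ 7.03 kΩ

R1' = 8.00 + 1.62 = 9.620 kΩ (source resistance + R1).
With V_in suppressed (replaced by a short), R_th = R1' ‖ R2 = (9.620 × 26.1)/(9.620 + 26.1) = 7.029 kΩ.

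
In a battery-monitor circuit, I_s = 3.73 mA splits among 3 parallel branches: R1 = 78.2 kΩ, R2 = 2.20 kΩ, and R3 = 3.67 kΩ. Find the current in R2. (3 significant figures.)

Total conductance ΣG = 1/78.2 + 1/2.20 + 1/3.67 = 0.7398 (units of 1/kΩ).
Current divider: I(R2) = I_s · G_k/ΣG = 3.73 × (0.4545/0.7398) = 3.73 × 0.6144 = 2.292 mA.

I ≈ 2.29 mA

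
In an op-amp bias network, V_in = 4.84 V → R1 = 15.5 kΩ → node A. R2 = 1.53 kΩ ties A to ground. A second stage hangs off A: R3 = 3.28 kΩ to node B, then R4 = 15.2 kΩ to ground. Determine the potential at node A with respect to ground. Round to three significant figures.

V_A ≈ 0.404 V

The second stage (R3 + R4 = 18.48 kΩ) loads node A in parallel with R2.
Effective lower resistance at A: R2 ‖ 18.48 = 1.413 kΩ.
First divider: V_A = V_in · 1.413/(15.5 + 1.413) = 0.4044 V.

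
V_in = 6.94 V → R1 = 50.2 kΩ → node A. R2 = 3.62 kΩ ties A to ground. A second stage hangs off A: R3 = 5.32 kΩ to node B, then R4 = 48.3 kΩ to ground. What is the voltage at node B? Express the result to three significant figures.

Node A sees R2 in parallel with the series input of stage 2, R3 + R4 = 53.62 kΩ.
Effective lower resistance at A: R2 ‖ 53.62 = 3.391 kΩ.
First divider: V_A = V_in · 3.391/(50.2 + 3.391) = 0.4391 V.
Stage 2 is unloaded, so V_B = V_A · R4/(R3+R4) = 0.4391 × 48.3/53.62 = 0.3956 V.

V_B ≈ 0.396 V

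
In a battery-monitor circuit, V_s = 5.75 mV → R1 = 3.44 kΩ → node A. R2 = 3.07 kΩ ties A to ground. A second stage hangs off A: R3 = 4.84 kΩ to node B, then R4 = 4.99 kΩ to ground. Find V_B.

V_B ≈ 1.18 mV

Looking into the second stage from A: R3 + R4 = 9.830 kΩ appears in parallel with R2.
Effective lower resistance at A: R2 ‖ 9.830 = 2.339 kΩ.
First divider: V_A = V_s · 2.339/(3.44 + 2.339) = 2.327 mV.
Then the unloaded second divider: V_B = V_A × R4/(R3+R4) = 2.327 × 0.5076 = 1.182 mV.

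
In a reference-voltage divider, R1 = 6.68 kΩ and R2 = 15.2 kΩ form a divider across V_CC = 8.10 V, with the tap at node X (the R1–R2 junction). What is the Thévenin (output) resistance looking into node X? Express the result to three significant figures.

Zeroing V_CC shorts the top of R1 to ground, so R_th = R1 ‖ R2 = 4.641 kΩ.

R_th ≈ 4.64 kΩ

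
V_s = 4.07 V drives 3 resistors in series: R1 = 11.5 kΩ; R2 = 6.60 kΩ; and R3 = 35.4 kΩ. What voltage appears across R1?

ΣR = 11.5 + 6.60 + 35.4 = 53.50 kΩ.
Voltage divider: V = V_s · (11.50 / 53.50) = 4.07 × 0.2150 = 0.8749 V.

V ≈ 0.875 V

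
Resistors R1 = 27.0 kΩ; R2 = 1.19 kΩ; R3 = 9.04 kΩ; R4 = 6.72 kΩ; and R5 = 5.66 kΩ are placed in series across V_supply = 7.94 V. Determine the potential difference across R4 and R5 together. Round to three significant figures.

Total series resistance ΣR = 27.0 + 1.19 + 9.04 + 6.72 + 5.66 = 49.61 kΩ.
R_{R4..R5} = 6.72 + 5.66 = 12.38 kΩ.
V = V_supply · R/ΣR = 7.94 × 0.2495 = 1.981 V.

V ≈ 1.98 V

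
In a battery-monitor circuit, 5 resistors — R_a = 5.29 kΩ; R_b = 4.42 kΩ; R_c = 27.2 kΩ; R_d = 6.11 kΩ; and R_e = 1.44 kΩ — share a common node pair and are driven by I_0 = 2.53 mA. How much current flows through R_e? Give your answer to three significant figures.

Conductances: ΣG = 1/5.29 + 1/4.42 + 1/27.2 + 1/6.11 + 1/1.44 = 1.310 (1/kΩ).
By the current-divider rule, I = I_0 · G_k/ΣG = 2.53 × 0.5300 = 1.341 mA.

I ≈ 1.34 mA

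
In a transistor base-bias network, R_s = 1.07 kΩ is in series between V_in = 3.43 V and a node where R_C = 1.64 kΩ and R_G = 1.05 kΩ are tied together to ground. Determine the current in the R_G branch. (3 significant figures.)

I ≈ 1.22 mA

Parallel bank: R_p = 1/(1/1.64 + 1/1.05) = 0.6401 kΩ.
Node voltage V_A = V_in · R_p/(R_s + R_p) = 3.43 × 0.3743 = 1.284 V.
I(R_G) = V_A / R_G = 1.284/1.05 = 1.223 mA.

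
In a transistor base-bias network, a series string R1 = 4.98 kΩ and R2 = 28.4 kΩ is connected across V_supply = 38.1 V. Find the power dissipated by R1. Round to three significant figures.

P ≈ 6.49 mW

Series current I = V_supply/ΣR = 38.1/33.38 = 1.141 mA.
V(R1) = I·R = 5.684 V; P = V·I = 5.684 × 1.141 = 6.488 mW.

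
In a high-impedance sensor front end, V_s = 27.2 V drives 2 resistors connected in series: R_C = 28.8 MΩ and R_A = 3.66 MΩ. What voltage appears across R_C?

ΣR = 28.8 + 3.66 = 32.46 MΩ.
By the voltage-divider rule, V = 27.2 × 28.80/32.46 = 24.13 V.

V ≈ 24.1 V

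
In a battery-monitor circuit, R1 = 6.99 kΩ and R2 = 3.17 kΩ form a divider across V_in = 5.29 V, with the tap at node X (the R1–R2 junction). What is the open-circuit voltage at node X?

Open-circuit (no load on X): V_th = V_in · R2/(R1 + R2) = 5.29 × 3.17/(6.990 + 3.17) = 1.651 V.

V_th ≈ 1.65 V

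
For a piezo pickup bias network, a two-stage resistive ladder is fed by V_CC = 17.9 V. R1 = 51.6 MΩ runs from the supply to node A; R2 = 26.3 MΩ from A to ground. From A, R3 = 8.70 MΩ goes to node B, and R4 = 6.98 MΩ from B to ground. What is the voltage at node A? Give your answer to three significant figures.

The second stage (R3 + R4 = 15.68 MΩ) loads node A in parallel with R2.
R2 ‖ (R3+R4) = 9.823 MΩ.
First divider: V_A = V_CC · 9.823/(51.6 + 9.823) = 2.863 V.

V_A ≈ 2.86 V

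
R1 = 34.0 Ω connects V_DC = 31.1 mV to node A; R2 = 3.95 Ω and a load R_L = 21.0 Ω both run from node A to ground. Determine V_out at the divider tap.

First combine the lower leg with the load: R2 ‖ R_L = 3.325 Ω.
Then V_out = V_DC · R2'/(R1 + R2') = 31.1 × 3.325/37.32 = 2.770 mV.
(Unloaded it would be 3.24 mV; the load pulls it down.)

V_out ≈ 2.77 mV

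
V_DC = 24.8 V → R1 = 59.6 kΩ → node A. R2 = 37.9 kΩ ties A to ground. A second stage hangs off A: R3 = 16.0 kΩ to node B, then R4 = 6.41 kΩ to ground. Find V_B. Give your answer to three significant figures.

V_B ≈ 1.36 V

Looking into the second stage from A: R3 + R4 = 22.41 kΩ appears in parallel with R2.
Effective lower resistance at A: R2 ‖ 22.41 = 14.08 kΩ.
So V_A = 24.8 × 0.1911 = 4.740 V.
V_B = V_A × 0.2860 = 1.356 V.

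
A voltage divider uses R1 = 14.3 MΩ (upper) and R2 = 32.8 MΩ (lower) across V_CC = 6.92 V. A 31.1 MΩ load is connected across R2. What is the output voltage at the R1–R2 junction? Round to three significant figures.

V_out ≈ 3.65 V

R2 ‖ R_L = (32.8 × 31.1)/(32.8 + 31.1) = 15.96 MΩ.
Then V_out = V_CC · R2'/(R1 + R2') = 6.92 × 15.96/30.26 = 3.650 V.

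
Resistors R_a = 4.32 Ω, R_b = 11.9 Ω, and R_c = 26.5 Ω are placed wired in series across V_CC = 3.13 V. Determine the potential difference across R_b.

V ≈ 0.872 V

Total series resistance ΣR = 4.32 + 11.9 + 26.5 = 42.72 Ω.
Voltage divider: V = V_CC · (11.90 / 42.72) = 3.13 × 0.2786 = 0.8719 V.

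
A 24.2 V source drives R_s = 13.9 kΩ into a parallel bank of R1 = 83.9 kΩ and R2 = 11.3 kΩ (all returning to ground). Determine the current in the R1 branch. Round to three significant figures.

I ≈ 0.120 mA

Equivalent of the parallel group: R_p = 9.959 kΩ.
V_A = 24.2 × 9.959/23.86 = 10.10 V.
Branch current I = V_A/R1 = 10.10/83.9 = 0.1204 mA.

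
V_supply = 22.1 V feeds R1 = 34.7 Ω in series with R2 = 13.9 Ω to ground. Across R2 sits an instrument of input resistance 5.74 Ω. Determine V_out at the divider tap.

The load sits in parallel with R2, giving an effective lower resistance R2' = R2·R_L/(R2+R_L) = 4.062 Ω.
Then V_out = V_supply · R2'/(R1 + R2') = 22.1 × 4.062/38.76 = 2.316 V.

V_out ≈ 2.32 V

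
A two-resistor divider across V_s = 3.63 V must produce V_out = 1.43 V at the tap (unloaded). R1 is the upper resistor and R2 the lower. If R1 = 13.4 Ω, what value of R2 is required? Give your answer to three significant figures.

R2 ≈ 8.71 Ω

The divider ratio is R2/(R1+R2) = 1.43/3.63 = 0.3939.
So R2 = R1 · V_out/(V_s − V_out) = 13.4 × 1.43/(3.63 − 1.43) = 13.4 × 0.6500 = 8.710 Ω.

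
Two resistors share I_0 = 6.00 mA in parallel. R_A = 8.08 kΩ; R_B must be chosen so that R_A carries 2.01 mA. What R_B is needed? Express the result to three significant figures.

R_B ≈ 4.07 kΩ

In a two-way split, I_A/I_0 = R_B/(R_A + R_B).
With f = 0.3350, R_B = R_A · f/(1−f) = 8.08 × 0.5038 = 4.070 kΩ.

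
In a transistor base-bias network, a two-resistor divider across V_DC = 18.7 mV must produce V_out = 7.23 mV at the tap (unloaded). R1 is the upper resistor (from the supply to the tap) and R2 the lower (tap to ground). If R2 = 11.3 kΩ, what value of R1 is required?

R1 ≈ 17.9 kΩ

V_out/V_DC = R2/(R1+R2) = 0.3866.
Rearranging, R1 = R2·(1−k)/k = 11.3 × 1.586 = 17.93 kΩ.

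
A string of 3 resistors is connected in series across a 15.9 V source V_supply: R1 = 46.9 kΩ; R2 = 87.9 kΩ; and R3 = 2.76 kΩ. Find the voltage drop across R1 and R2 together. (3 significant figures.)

V ≈ 15.6 V

Series total: ΣR = 46.9 + 87.9 + 2.76 = 137.6 kΩ.
R_{R1..R2} = 46.9 + 87.9 = 134.8 kΩ.
V = V_supply · R/ΣR = 15.9 × 0.9799 = 15.58 V.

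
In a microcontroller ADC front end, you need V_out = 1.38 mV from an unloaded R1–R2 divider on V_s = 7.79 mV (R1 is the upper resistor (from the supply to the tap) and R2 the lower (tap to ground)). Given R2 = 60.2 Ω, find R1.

R1 ≈ 280 Ω

The divider ratio is R2/(R1+R2) = 1.38/7.79 = 0.1772.
R1 = R2·(1/k − 1) = 60.2 × 4.645 = 279.6 Ω.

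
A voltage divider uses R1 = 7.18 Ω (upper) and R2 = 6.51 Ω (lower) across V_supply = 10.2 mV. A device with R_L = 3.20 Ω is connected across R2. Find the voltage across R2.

First combine the lower leg with the load: R2 ‖ R_L = 2.145 Ω.
Then V_out = V_supply · R2'/(R1 + R2') = 10.2 × 2.145/9.325 = 2.347 mV.
(Unloaded it would be 4.85 mV; the load pulls it down.)

V_out ≈ 2.35 mV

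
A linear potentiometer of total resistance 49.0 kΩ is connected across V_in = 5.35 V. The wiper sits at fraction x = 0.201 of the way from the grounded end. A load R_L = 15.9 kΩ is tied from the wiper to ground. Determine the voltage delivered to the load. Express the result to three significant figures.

V_out ≈ 0.719 V

Lower segment x·R_p = 9.849 kΩ; upper segment (1−x)·R_p = 39.15 kΩ.
R_L loads the lower segment: effective lower R = 6.082 kΩ.
Then V_out = V_in · 6.082/(39.15 + 6.082) = 0.7193 V.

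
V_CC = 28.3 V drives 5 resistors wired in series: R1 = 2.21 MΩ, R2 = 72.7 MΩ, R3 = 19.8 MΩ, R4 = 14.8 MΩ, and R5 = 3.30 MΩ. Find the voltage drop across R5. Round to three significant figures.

V ≈ 0.828 V

Total series resistance ΣR = 2.21 + 72.7 + 19.8 + 14.8 + 3.30 = 112.8 MΩ.
Voltage divider: V = V_CC · (3.300 / 112.8) = 28.3 × 0.02925 = 0.8279 V.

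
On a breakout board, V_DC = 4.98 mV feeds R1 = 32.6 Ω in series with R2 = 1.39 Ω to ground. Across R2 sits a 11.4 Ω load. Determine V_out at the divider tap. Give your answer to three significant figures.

V_out ≈ 0.182 mV

First combine the lower leg with the load: R2 ‖ R_L = 1.239 Ω.
Now apply the divider: V_out = 4.98 × 0.03661 = 0.1823 mV.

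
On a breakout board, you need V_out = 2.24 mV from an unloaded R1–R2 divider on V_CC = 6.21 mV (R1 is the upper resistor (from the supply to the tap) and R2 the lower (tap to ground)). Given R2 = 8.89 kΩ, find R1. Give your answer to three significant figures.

R1 ≈ 15.8 kΩ

Required fraction k = V_out/V_CC = 0.3607.
R1 = R2·(1/k − 1) = 8.89 × 1.772 = 15.76 kΩ.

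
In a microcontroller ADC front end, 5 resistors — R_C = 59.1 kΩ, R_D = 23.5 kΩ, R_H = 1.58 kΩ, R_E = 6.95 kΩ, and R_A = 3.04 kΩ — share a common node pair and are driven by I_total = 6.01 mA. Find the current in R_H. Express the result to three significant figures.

I ≈ 3.26 mA

ΣG = 1/59.1 + 1/23.5 + 1/1.58 + 1/6.95 + 1/3.04 = 1.165.
R_H takes the fraction G_k/ΣG = 0.6329/1.165 = 0.5432, so I = 6.01 × 0.5432 = 3.264 mA.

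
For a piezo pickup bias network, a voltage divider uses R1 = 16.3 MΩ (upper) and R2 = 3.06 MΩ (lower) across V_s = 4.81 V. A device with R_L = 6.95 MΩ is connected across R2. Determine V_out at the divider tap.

V_out ≈ 0.555 V

R2 ‖ R_L = (3.06 × 6.95)/(3.06 + 6.95) = 2.125 MΩ.
Then V_out = V_s · R2'/(R1 + R2') = 4.81 × 2.125/18.42 = 0.5547 V.
(Unloaded it would be 0.760 V; the load pulls it down.)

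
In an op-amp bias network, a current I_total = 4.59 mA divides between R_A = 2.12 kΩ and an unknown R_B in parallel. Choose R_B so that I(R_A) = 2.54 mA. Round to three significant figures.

R_B ≈ 2.63 kΩ

In a two-way split, I_A/I_total = R_B/(R_A + R_B).
2.54/4.59 = R_B/(R_A + R_B) → R_B = R_A · (0.5534)/(1 − 0.5534) = 2.12 × 1.239 = 2.627 kΩ.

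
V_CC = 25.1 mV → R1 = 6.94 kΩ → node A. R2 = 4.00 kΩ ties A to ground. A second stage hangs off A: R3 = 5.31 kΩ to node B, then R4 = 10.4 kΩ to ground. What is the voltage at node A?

V_A ≈ 7.90 mV

The second stage (R3 + R4 = 15.71 kΩ) loads node A in parallel with R2.
Effective lower resistance at A: R2 ‖ 15.71 = 3.188 kΩ.
First divider: V_A = V_CC · 3.188/(6.94 + 3.188) = 7.901 mV.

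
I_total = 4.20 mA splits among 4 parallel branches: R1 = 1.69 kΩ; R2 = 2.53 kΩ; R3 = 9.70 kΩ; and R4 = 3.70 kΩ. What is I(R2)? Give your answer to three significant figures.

I ≈ 1.22 mA

Conductances: ΣG = 1/1.69 + 1/2.53 + 1/9.70 + 1/3.70 = 1.360 (1/kΩ).
By the current-divider rule, I = I_total · G_k/ΣG = 4.20 × 0.2906 = 1.220 mA.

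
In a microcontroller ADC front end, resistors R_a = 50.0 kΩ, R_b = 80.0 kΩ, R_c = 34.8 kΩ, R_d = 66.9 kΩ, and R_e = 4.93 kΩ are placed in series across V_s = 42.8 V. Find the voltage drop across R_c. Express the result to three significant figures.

V ≈ 6.29 V

ΣR = 50.0 + 80.0 + 34.8 + 66.9 + 4.93 = 236.6 kΩ.
By the voltage-divider rule, V = 42.8 × 34.80/236.6 = 6.294 V.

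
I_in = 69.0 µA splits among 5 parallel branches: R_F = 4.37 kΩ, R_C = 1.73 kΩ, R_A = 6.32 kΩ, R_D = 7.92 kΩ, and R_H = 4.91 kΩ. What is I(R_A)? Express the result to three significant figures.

I ≈ 8.43 µA

ΣG = 1/4.37 + 1/1.73 + 1/6.32 + 1/7.92 + 1/4.91 = 1.295.
Current divider: I(R_A) = I_in · G_k/ΣG = 69.0 × (0.1582/1.295) = 69.0 × 0.1222 = 8.431 µA.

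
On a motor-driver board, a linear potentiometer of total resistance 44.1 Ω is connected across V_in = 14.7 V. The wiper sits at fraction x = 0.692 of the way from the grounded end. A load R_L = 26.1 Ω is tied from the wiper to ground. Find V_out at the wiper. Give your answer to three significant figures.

V_out ≈ 7.48 V

Split the track: R_lower = x·R_p = 30.52 Ω, R_upper = (1−x)·R_p = 13.58 Ω.
Lower segment in parallel with the load: 30.52 ‖ 26.1 = 14.07 Ω.
V_out = 14.7 × 14.07/(13.58 + 14.07) = 7.479 V.
(Unloaded: V_out = x·V_in = 10.2 V.)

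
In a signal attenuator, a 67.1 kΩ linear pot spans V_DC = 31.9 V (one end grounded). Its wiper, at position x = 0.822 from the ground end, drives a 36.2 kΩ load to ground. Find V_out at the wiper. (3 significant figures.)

Split the track: R_lower = x·R_p = 55.16 kΩ, R_upper = (1−x)·R_p = 11.94 kΩ.
R_L loads the lower segment: effective lower R = 21.86 kΩ.
Then V_out = V_DC · 21.86/(11.94 + 21.86) = 20.63 V.
(Unloaded: V_out = x·V_DC = 26.2 V.)

V_out ≈ 20.6 V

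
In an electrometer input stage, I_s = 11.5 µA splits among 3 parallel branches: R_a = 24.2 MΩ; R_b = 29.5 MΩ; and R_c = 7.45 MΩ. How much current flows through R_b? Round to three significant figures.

Total conductance ΣG = 1/24.2 + 1/29.5 + 1/7.45 = 0.2094 (units of 1/MΩ).
R_b takes the fraction G_k/ΣG = 0.03390/0.2094 = 0.1618, so I = 11.5 × 0.1618 = 1.861 µA.

I ≈ 1.86 µA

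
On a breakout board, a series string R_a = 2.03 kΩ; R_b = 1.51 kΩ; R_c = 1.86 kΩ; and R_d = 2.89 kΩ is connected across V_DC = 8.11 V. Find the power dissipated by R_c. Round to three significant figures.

P ≈ 1.78 mW

Series current I = V_DC/ΣR = 8.11/8.290 = 0.9783 mA.
V(R_c) = I·R = 1.820 V; P = V·I = 1.820 × 0.9783 = 1.780 mW.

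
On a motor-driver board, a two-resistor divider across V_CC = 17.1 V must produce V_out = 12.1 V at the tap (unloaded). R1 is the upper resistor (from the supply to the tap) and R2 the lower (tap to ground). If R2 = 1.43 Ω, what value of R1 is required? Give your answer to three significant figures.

R1 ≈ 0.591 Ω

The divider ratio is R2/(R1+R2) = 12.1/17.1 = 0.7076.
R1 = R2·(1/k − 1) = 1.43 × 0.4132 = 0.5909 Ω.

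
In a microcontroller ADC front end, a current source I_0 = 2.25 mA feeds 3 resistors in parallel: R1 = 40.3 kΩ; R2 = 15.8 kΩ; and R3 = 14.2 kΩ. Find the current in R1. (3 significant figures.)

Total conductance ΣG = 1/40.3 + 1/15.8 + 1/14.2 = 0.1585 (units of 1/kΩ).
Current divider: I(R1) = I_0 · G_k/ΣG = 2.25 × (0.02481/0.1585) = 2.25 × 0.1565 = 0.3522 mA.

I ≈ 0.352 mA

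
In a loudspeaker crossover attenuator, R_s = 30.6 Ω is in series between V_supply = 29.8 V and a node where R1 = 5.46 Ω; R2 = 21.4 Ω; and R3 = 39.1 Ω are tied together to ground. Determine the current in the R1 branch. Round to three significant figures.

Combine the parallel branches: R_p = (1/5.46 + 1/21.4 + 1/39.1)⁻¹ = 3.915 Ω.
V_A = 29.8 × 3.915/34.51 = 3.380 V.
I(R1) = V_A / R1 = 3.380/5.46 = 0.6190 A.

I ≈ 0.619 A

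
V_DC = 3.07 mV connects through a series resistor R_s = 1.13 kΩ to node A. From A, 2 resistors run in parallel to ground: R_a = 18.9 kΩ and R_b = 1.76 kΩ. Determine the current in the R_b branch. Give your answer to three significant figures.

I ≈ 1.02 µA

Equivalent of the parallel group: R_p = 1.610 kΩ.
Node voltage V_A = V_DC · R_p/(R_s + R_p) = 3.07 × 0.5876 = 1.804 mV.
Branch current I = V_A/R_b = 1.804/1.76 = 1.025 µA.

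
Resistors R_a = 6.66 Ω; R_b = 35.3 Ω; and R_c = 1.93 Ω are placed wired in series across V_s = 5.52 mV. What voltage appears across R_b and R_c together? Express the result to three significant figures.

Series total: ΣR = 6.66 + 35.3 + 1.93 = 43.89 Ω.
R_{R_b..R_c} = 35.3 + 1.93 = 37.23 Ω.
V = V_s · R/ΣR = 5.52 × 0.8483 = 4.682 mV.

V ≈ 4.68 mV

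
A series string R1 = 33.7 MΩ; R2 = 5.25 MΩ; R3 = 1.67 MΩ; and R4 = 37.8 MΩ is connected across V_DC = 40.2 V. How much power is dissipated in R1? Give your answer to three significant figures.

P ≈ 8.86 µW

ΣR = 78.42 MΩ → I = 40.2/78.42 = 0.5126 µA.
V(R1) = I·R = 17.28 V; P = V·I = 17.28 × 0.5126 = 8.856 µW.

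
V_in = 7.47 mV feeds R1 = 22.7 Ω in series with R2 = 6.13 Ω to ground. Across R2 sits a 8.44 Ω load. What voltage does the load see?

First combine the lower leg with the load: R2 ‖ R_L = 3.551 Ω.
Now apply the divider: V_out = 7.47 × 0.1353 = 1.010 mV.

V_out ≈ 1.01 mV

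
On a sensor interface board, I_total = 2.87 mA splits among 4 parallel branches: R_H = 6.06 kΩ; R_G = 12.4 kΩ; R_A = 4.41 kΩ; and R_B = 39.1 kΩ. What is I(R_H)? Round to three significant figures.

Total conductance ΣG = 1/6.06 + 1/12.4 + 1/4.41 + 1/39.1 = 0.4980 (units of 1/kΩ).
By the current-divider rule, I = I_total · G_k/ΣG = 2.87 × 0.3314 = 0.9510 mA.

I ≈ 0.951 mA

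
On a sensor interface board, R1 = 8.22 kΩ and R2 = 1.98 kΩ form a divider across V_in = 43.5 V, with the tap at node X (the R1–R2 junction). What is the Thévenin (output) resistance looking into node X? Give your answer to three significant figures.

Zeroing V_in shorts the top of R1 to ground, so R_th = R1 ‖ R2 = 1.596 kΩ.

R_th ≈ 1.60 kΩ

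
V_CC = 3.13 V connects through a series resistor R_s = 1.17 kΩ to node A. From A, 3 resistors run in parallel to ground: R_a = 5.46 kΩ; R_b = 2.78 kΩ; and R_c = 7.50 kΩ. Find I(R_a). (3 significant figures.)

Parallel bank: R_p = 1/(1/5.46 + 1/2.78 + 1/7.50) = 1.479 kΩ.
Node voltage V_A = V_CC · R_p/(R_s + R_p) = 3.13 × 0.5583 = 1.747 V.
I(R_a) = V_A / R_a = 1.747/5.46 = 0.3201 mA.

I ≈ 0.320 mA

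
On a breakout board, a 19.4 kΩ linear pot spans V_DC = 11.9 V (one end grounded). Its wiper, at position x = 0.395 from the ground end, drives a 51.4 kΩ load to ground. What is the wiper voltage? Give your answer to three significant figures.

Split the track: R_lower = x·R_p = 7.663 kΩ, R_upper = (1−x)·R_p = 11.74 kΩ.
(x·R_p) ‖ R_L = 6.669 kΩ.
V_out = 11.9 × 6.669/(11.74 + 6.669) = 4.312 V.

V_out ≈ 4.31 V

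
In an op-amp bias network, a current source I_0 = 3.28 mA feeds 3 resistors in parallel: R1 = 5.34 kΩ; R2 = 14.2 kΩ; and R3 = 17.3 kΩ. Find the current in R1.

I ≈ 1.95 mA

Conductances: ΣG = 1/5.34 + 1/14.2 + 1/17.3 = 0.3155 (1/kΩ).
R1 takes the fraction G_k/ΣG = 0.1873/0.3155 = 0.5936, so I = 3.28 × 0.5936 = 1.947 mA.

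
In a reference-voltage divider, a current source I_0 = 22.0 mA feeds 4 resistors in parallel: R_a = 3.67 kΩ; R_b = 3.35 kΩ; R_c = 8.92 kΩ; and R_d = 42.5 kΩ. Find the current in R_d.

Conductances: ΣG = 1/3.67 + 1/3.35 + 1/8.92 + 1/42.5 = 0.7066 (1/kΩ).
Current divider: I(R_d) = I_0 · G_k/ΣG = 22.0 × (0.02353/0.7066) = 22.0 × 0.03330 = 0.7326 mA.

I ≈ 0.733 mA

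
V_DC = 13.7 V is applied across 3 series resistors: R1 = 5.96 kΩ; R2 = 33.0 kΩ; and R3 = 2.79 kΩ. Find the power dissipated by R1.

P ≈ 0.642 mW

The common current is I = 13.7/41.75 = 0.3281 mA.
V(R1) = I·R = 1.956 V; P = V·I = 1.956 × 0.3281 = 0.6418 mW.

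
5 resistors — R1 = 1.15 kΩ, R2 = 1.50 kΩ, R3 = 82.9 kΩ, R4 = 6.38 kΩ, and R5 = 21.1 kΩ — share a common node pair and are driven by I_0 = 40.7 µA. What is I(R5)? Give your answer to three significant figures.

ΣG = 1/1.15 + 1/1.50 + 1/82.9 + 1/6.38 + 1/21.1 = 1.752.
Current divider: I(R5) = I_0 · G_k/ΣG = 40.7 × (0.04739/1.752) = 40.7 × 0.02704 = 1.101 µA.

I ≈ 1.10 µA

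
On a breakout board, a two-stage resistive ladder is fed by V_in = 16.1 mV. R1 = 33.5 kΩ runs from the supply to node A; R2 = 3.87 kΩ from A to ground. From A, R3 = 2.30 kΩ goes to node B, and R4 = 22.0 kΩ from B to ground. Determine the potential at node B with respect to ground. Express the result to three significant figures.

Looking into the second stage from A: R3 + R4 = 24.30 kΩ appears in parallel with R2.
Effective lower resistance at A: R2 ‖ 24.30 = 3.338 kΩ.
V_A = 16.1 × 3.338/(33.5 + 3.338) = 1.459 mV.
V_B = V_A × 0.9053 = 1.321 mV.

V_B ≈ 1.32 mV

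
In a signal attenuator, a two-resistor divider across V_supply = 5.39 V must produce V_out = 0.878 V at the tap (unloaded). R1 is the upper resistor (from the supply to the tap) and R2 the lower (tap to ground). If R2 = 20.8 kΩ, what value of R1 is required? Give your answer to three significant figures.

The divider ratio is R2/(R1+R2) = 0.878/5.39 = 0.1629.
So R1 = R2 · (V_supply/V_out − 1) = 20.8 × (5.39/0.878 − 1) = 20.8 × 5.139 = 106.9 kΩ.

R1 ≈ 107 kΩ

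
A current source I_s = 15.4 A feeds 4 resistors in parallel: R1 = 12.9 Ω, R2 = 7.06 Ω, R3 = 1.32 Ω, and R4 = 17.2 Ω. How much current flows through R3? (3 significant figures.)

I ≈ 11.3 A

ΣG = 1/12.9 + 1/7.06 + 1/1.32 + 1/17.2 = 1.035.
R3 takes the fraction G_k/ΣG = 0.7576/1.035 = 0.7320, so I = 15.4 × 0.7320 = 11.27 A.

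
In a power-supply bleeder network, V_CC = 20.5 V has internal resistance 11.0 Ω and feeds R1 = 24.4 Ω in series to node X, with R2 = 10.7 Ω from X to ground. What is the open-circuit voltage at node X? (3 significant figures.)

V_th ≈ 4.76 V

R1' = 11.0 + 24.4 = 35.40 Ω (source resistance + R1).
V_th is the unloaded tap voltage: V_CC · R2/(R1'+R2) = 20.5 × 0.2321 = 4.758 V.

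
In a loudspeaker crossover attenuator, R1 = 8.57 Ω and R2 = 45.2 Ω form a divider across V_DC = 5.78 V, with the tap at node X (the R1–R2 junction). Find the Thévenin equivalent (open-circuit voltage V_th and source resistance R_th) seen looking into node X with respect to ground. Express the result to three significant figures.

V_th ≈ 4.86 V, R_th ≈ 7.20 Ω

Open-circuit (no load on X): V_th = V_DC · R2/(R1 + R2) = 5.78 × 45.2/(8.570 + 45.2) = 4.859 V.
Zeroing V_DC shorts the top of R1 to ground, so R_th = R1 ‖ R2 = 7.204 Ω.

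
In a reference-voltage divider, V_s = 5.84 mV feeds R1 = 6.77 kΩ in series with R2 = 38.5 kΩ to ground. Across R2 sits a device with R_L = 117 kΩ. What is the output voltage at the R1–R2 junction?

V_out ≈ 4.73 mV

R2 ‖ R_L = (38.5 × 117)/(38.5 + 117) = 28.97 kΩ.
Then V_out = V_s · R2'/(R1 + R2') = 5.84 × 28.97/35.74 = 4.734 mV.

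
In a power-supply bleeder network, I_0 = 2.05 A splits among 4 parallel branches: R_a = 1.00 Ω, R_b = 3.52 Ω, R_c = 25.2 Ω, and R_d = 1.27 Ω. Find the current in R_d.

Total conductance ΣG = 1/1.00 + 1/3.52 + 1/25.2 + 1/1.27 = 2.111 (units of 1/Ω).
Current divider: I(R_d) = I_0 · G_k/ΣG = 2.05 × (0.7874/2.111) = 2.05 × 0.3730 = 0.7646 A.

I ≈ 0.765 A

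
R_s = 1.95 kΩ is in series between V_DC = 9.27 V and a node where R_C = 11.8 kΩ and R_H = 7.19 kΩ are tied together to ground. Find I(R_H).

Parallel bank: R_p = 1/(1/11.8 + 1/7.19) = 4.468 kΩ.
Node voltage V_A = V_DC · R_p/(R_s + R_p) = 9.27 × 0.6962 = 6.453 V.
Branch current I = V_A/R_H = 6.453/7.19 = 0.8975 mA.
(Equivalently: I_total = 1.444 mA, then current-divider fraction G_k/ΣG = 0.6214.)

I ≈ 0.898 mA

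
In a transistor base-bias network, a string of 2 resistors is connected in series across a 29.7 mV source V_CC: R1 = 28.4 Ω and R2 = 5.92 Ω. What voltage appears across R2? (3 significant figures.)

V ≈ 5.12 mV

Total series resistance ΣR = 28.4 + 5.92 = 34.32 Ω.
V = V_CC · R/ΣR = 29.7 × 0.1725 = 5.123 mV.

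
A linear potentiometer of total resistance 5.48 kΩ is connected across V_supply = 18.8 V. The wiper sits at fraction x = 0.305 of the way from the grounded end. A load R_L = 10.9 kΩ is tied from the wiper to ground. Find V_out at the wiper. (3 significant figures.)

V_out ≈ 5.18 V

Split the track: R_lower = x·R_p = 1.671 kΩ, R_upper = (1−x)·R_p = 3.809 kΩ.
(x·R_p) ‖ R_L = 1.449 kΩ.
Loaded-divider output: V_out = 18.8 × 0.2756 = 5.182 V.
(Unloaded: V_out = x·V_supply = 5.73 V.)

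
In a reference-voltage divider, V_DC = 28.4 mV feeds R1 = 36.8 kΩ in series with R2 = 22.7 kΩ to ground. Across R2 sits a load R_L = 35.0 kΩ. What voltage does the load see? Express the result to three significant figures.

V_out ≈ 7.73 mV

R2 ‖ R_L = (22.7 × 35.0)/(22.7 + 35.0) = 13.77 kΩ.
Voltage divider with the loaded lower leg: V_out = 28.4 × 13.77/(36.8 + 13.77) = 28.4 × 0.2723 = 7.733 mV.
(Unloaded it would be 10.8 mV; the load pulls it down.)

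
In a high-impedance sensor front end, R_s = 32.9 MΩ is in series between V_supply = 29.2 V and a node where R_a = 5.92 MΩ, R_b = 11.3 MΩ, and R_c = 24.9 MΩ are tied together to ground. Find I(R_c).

Parallel bank: R_p = 1/(1/5.92 + 1/11.3 + 1/24.9) = 3.360 MΩ.
V_A = 29.2 × 3.360/36.26 = 2.706 V.
Branch current I = V_A/R_c = 2.706/24.9 = 0.1087 µA.
(Check via current divider: I_total = 0.8053 µA; share G_k/ΣG = 0.1350 → same result.)

I ≈ 0.109 µA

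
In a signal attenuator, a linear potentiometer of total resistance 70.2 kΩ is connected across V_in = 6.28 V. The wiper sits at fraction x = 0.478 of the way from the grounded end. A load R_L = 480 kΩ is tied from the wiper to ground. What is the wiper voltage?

V_out ≈ 2.90 V

Split the track: R_lower = x·R_p = 33.56 kΩ, R_upper = (1−x)·R_p = 36.64 kΩ.
Lower segment in parallel with the load: 33.56 ‖ 480 = 31.36 kΩ.
V_out = 6.28 × 31.36/(36.64 + 31.36) = 2.896 V.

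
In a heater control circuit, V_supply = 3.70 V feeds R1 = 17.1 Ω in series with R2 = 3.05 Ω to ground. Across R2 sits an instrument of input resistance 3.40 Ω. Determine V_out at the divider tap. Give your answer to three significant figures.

V_out ≈ 0.318 V

The load sits in parallel with R2, giving an effective lower resistance R2' = R2·R_L/(R2+R_L) = 1.608 Ω.
Now apply the divider: V_out = 3.70 × 0.08594 = 0.3180 V.
(Unloaded it would be 0.560 V; the load pulls it down.)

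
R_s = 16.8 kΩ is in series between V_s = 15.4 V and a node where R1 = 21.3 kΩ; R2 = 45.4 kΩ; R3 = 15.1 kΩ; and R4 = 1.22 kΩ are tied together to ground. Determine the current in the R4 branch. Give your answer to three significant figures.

Combine the parallel branches: R_p = (1/21.3 + 1/45.4 + 1/15.1 + 1/1.22)⁻¹ = 1.047 kΩ.
Node voltage V_A = V_s · R_p/(R_s + R_p) = 15.4 × 0.05868 = 0.9037 V.
I(R4) = V_A / R4 = 0.9037/1.22 = 0.7407 mA.
(Check via current divider: I_total = 0.8629 mA; share G_k/ΣG = 0.8584 → same result.)

I ≈ 0.741 mA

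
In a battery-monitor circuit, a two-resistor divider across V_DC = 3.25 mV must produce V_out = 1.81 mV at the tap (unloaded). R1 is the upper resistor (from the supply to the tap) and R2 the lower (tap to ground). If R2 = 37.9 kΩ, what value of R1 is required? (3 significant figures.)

R1 ≈ 30.2 kΩ

Required fraction k = V_out/V_DC = 0.5569.
Rearranging, R1 = R2·(1−k)/k = 37.9 × 0.7956 = 30.15 kΩ.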